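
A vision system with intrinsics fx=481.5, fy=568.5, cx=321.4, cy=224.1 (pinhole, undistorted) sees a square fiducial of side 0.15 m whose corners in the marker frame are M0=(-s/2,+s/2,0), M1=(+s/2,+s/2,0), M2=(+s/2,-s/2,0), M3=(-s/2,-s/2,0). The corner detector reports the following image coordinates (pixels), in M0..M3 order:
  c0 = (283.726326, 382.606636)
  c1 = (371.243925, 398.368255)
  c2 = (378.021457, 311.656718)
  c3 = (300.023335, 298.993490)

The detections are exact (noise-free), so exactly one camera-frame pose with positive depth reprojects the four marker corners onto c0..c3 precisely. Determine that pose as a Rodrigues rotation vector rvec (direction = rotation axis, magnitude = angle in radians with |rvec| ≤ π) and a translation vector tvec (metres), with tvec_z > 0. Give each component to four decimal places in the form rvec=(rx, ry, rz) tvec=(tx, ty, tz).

rvec=(-0.7544, 0.0463, 0.1539) tvec=(0.0213, 0.1849, 0.8670)

Intrinsics K: fx=481.5, fy=568.5, cx=321.4, cy=224.1
Marker side s = 0.15 m; corners in marker frame (Z=0):
  M0 = (-0.0750, +0.0750, 0)
  M1 = (+0.0750, +0.0750, 0)
  M2 = (+0.0750, -0.0750, 0)
  M3 = (-0.0750, -0.0750, 0)
Detected image corners:
  c0 = (283.726326, 382.606636) px
  c1 = (371.243925, 398.368255) px
  c2 = (378.021457, 311.656718) px
  c3 = (300.023335, 298.993490) px
Planar DLT: solve 8×8 A·h = b for H (H[2,2]=1):
  H  [+512.54398 -337.94031 +333.24482]
  H  [+55.18989 +295.43846 +345.34774]
  H  [-0.11197 -0.78246 +1.00000]
B = K⁻¹H; ‖b₁‖=1.153377, ‖b₂‖=1.153377; λ = 2/(‖b₁‖+‖b₂‖) = 0.867019, sign → tz>0 ⇒ λ=+0.867019
r₁ = λ·B[:,0] = (+0.98772,+0.12244,-0.09708); r₂ = λ·B[:,1] = (-0.15568,+0.71800,-0.67841)
r₃ = r₁×r₂ = (-0.01336,+0.68519,+0.72824); SVD([r₁ r₂ r₃]) → R = UVᵀ:
  R  [+0.98772 -0.15568 -0.01336]
  R  [+0.12244 +0.71800 +0.68519]
  R  [-0.09708 -0.67841 +0.72824]
t = (+0.02133, +0.18491, +0.86702) m
tr R = 2.433958; θ = arccos((tr R − 1)/2) = 0.771337 rad = 44.194°
axis k = ((R−Rᵀ)₃₂, (R−Rᵀ)₁₃, (R−Rᵀ)₂₁) / (2 sinθ) = (-0.978060, +0.060045, +0.199483)
rvec = θ·k = (-0.754414, +0.046315, +0.153868)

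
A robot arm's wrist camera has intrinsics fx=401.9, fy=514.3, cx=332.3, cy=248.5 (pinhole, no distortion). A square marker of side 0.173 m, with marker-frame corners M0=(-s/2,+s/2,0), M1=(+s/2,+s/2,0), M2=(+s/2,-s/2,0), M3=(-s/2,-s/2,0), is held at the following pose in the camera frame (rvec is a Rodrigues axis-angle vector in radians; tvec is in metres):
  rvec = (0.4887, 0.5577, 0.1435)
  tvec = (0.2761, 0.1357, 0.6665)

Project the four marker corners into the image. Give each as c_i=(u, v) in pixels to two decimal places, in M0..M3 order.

c0=(441.35, 378.27) c1=(542.44, 428.86) c2=(572.47, 321.07) c3=(455.03, 277.39)

Intrinsics K: fx=401.9, fy=514.3, cx=332.3, cy=248.5
Marker side s = 0.173 m; corners in marker frame (Z=0):
  M0 = (-0.0865, +0.0865, 0)
  M1 = (+0.0865, +0.0865, 0)
  M2 = (+0.0865, -0.0865, 0)
  M3 = (-0.0865, -0.0865, 0)
rvec = (0.4887, 0.5577, 0.1435), |rvec| = θ = 0.75528 rad = 43.274°
Rodrigues: sinθ=0.68549, 1−cosθ=0.27192; R = I + sinθ·[k]× + (1−cosθ)·[k]×²:
    [+0.84192 -0.00032 +0.53960]
    [+0.26016 +0.87634 -0.40540]
    [-0.47274 +0.48169 +0.73789]
t = (0.2761, 0.1357, 0.6665) m
M0: Pc = R·M0+t = (+0.20325, +0.18900, +0.74906); u = 401.9·(+0.20325)/0.74906 + 332.3 = 441.3495, v = 514.3·(+0.18900)/0.74906 + 248.5 = 378.2663
M1: Pc = R·M1+t = (+0.34890, +0.23401, +0.66727); u = 401.9·(+0.34890)/0.66727 + 332.3 = 542.4418, v = 514.3·(+0.23401)/0.66727 + 248.5 = 428.8604
M2: Pc = R·M2+t = (+0.34895, +0.08240, +0.58394); u = 401.9·(+0.34895)/0.58394 + 332.3 = 572.4691, v = 514.3·(+0.08240)/0.58394 + 248.5 = 321.0731
M3: Pc = R·M3+t = (+0.20330, +0.03739, +0.66573); u = 401.9·(+0.20330)/0.66573 + 332.3 = 455.0336, v = 514.3·(+0.03739)/0.66573 + 248.5 = 277.3875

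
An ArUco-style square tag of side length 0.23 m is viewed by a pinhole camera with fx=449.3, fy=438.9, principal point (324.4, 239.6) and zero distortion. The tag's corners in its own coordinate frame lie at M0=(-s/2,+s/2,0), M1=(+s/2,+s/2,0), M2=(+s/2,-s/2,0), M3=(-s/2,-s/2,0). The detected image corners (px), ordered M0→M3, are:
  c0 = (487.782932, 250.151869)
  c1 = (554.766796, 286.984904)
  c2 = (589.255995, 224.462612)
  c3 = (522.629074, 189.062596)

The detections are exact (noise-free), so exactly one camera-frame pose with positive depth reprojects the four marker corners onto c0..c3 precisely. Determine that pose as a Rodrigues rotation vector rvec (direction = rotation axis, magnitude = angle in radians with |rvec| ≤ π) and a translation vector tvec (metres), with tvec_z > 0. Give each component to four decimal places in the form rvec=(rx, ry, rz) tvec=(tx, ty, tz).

rvec=(-0.1044, 0.0701, 0.5307) tvec=(0.6669, -0.0073, 1.3998)

Intrinsics K: fx=449.3, fy=438.9, cx=324.4, cy=239.6
Marker side s = 0.23 m; corners in marker frame (Z=0):
  M0 = (-0.1150, +0.1150, 0)
  M1 = (+0.1150, +0.1150, 0)
  M2 = (+0.1150, -0.1150, 0)
  M3 = (-0.1150, -0.1150, 0)
Detected image corners:
  c0 = (487.782932, 250.151869) px
  c1 = (554.766796, 286.984904) px
  c2 = (589.255995, 224.462612) px
  c3 = (522.629074, 189.062596) px
Planar DLT: solve 8×8 A·h = b for H (H[2,2]=1):
  H  [+254.40104 -181.95581 +538.46713]
  H  [+141.09936 +254.92036 +237.32049]
  H  [-0.06694 -0.05797 +1.00000]
B = K⁻¹H; ‖b₁‖=0.714372, ‖b₂‖=0.714372; λ = 2/(‖b₁‖+‖b₂‖) = 1.399831, sign → tz>0 ⇒ λ=+1.399831
r₁ = λ·B[:,0] = (+0.86026,+0.50117,-0.09370); r₂ = λ·B[:,1] = (-0.50831,+0.85734,-0.08114)
r₃ = r₁×r₂ = (+0.03967,+0.11743,+0.99229); SVD([r₁ r₂ r₃]) → R = UVᵀ:
  R  [+0.86026 -0.50831 +0.03967]
  R  [+0.50117 +0.85734 +0.11743]
  R  [-0.09370 -0.08114 +0.99229]
t = (+0.66694, -0.00727, +1.39983) m
tr R = 2.709889; θ = arccos((tr R − 1)/2) = 0.545353 rad = 31.246°
axis k = ((R−Rᵀ)₃₂, (R−Rᵀ)₁₃, (R−Rᵀ)₂₁) / (2 sinθ) = (-0.191407, +0.128550, +0.973056)
rvec = θ·k = (-0.104385, +0.070105, +0.530659)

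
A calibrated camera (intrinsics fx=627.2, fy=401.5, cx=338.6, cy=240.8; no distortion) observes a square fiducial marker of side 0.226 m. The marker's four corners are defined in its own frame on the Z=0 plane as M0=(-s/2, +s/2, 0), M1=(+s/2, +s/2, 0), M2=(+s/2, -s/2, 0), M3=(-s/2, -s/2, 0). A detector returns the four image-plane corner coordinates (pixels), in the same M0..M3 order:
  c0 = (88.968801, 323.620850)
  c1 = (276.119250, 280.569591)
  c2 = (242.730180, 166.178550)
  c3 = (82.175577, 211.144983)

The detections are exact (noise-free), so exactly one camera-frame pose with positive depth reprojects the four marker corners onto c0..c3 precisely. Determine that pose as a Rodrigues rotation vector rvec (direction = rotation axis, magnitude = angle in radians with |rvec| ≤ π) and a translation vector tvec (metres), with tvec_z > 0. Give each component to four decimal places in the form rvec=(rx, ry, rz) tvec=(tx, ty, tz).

Intrinsics K: fx=627.2, fy=401.5, cx=338.6, cy=240.8
Marker side s = 0.226 m; corners in marker frame (Z=0):
  M0 = (-0.1130, +0.1130, 0)
  M1 = (+0.1130, +0.1130, 0)
  M2 = (+0.1130, -0.1130, 0)
  M3 = (-0.1130, -0.1130, 0)
Detected image corners:
  c0 = (88.968801, 323.620850) px
  c1 = (276.119250, 280.569591) px
  c2 = (242.730180, 166.178550) px
  c3 = (82.175577, 211.144983) px
Planar DLT: solve 8×8 A·h = b for H (H[2,2]=1):
  H  [+709.31546 -23.57601 +168.60119]
  H  [-274.25576 +344.82173 +242.08213]
  H  [-0.32285 -0.63959 +1.00000]
B = K⁻¹H; ‖b₁‖=1.430868, ‖b₂‖=1.430868; λ = 2/(‖b₁‖+‖b₂‖) = 0.698877, sign → tz>0 ⇒ λ=+0.698877
r₁ = λ·B[:,0] = (+0.91219,-0.34206,-0.22563); r₂ = λ·B[:,1] = (+0.21504,+0.86830,-0.44699)
r₃ = r₁×r₂ = (+0.34882,+0.35922,+0.86561); SVD([r₁ r₂ r₃]) → R = UVᵀ:
  R  [+0.91219 +0.21504 +0.34882]
  R  [-0.34206 +0.86830 +0.35922]
  R  [-0.22563 -0.44699 +0.86561]
t = (-0.18943, +0.00223, +0.69888) m
tr R = 2.646103; θ = arccos((tr R − 1)/2) = 0.604033 rad = 34.609°
axis k = ((R−Rᵀ)₃₂, (R−Rᵀ)₁₃, (R−Rᵀ)₂₁) / (2 sinθ) = (-0.709738, +0.505706, -0.490441)
rvec = θ·k = (-0.428706, +0.305464, -0.296243)

rvec=(-0.4287, 0.3055, -0.2962) tvec=(-0.1894, 0.0022, 0.6989)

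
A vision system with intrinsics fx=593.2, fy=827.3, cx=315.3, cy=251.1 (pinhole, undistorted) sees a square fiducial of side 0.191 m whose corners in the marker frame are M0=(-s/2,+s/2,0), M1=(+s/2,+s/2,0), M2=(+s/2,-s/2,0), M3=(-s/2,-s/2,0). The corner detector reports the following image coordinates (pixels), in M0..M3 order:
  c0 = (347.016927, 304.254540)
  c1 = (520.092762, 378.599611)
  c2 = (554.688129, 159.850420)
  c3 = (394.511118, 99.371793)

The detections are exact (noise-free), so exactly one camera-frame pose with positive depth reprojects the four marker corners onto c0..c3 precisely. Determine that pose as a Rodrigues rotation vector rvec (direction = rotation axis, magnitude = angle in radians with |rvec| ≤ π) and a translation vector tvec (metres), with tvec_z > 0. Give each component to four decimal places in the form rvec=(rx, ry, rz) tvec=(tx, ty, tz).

Intrinsics K: fx=593.2, fy=827.3, cx=315.3, cy=251.1
Marker side s = 0.191 m; corners in marker frame (Z=0):
  M0 = (-0.0955, +0.0955, 0)
  M1 = (+0.0955, +0.0955, 0)
  M2 = (+0.0955, -0.0955, 0)
  M3 = (-0.0955, -0.0955, 0)
Detected image corners:
  c0 = (347.016927, 304.254540) px
  c1 = (520.092762, 378.599611) px
  c2 = (554.688129, 159.850420) px
  c3 = (394.511118, 99.371793) px
Planar DLT: solve 8×8 A·h = b for H (H[2,2]=1):
  H  [+780.91863 -421.74041 +453.39016]
  H  [+304.68306 +1001.34226 +230.28794]
  H  [-0.19822 -0.45412 +1.00000]
B = K⁻¹H; ‖b₁‖=1.498132, ‖b₂‖=1.498132; λ = 2/(‖b₁‖+‖b₂‖) = 0.667498, sign → tz>0 ⇒ λ=+0.667498
r₁ = λ·B[:,0] = (+0.94905,+0.28599,-0.13231); r₂ = λ·B[:,1] = (-0.31344,+0.89993,-0.30313)
r₃ = r₁×r₂ = (+0.03238,+0.32916,+0.94372); SVD([r₁ r₂ r₃]) → R = UVᵀ:
  R  [+0.94905 -0.31344 +0.03238]
  R  [+0.28599 +0.89993 +0.32916]
  R  [-0.13231 -0.30313 +0.94372]
t = (+0.15539, -0.01679, +0.66750) m
tr R = 2.792701; θ = arccos((tr R − 1)/2) = 0.459328 rad = 26.318°
axis k = ((R−Rᵀ)₃₂, (R−Rᵀ)₁₃, (R−Rᵀ)₂₁) / (2 sinθ) = (-0.713079, +0.185735, +0.676033)
rvec = θ·k = (-0.327537, +0.085313, +0.310521)

rvec=(-0.3275, 0.0853, 0.3105) tvec=(0.1554, -0.0168, 0.6675)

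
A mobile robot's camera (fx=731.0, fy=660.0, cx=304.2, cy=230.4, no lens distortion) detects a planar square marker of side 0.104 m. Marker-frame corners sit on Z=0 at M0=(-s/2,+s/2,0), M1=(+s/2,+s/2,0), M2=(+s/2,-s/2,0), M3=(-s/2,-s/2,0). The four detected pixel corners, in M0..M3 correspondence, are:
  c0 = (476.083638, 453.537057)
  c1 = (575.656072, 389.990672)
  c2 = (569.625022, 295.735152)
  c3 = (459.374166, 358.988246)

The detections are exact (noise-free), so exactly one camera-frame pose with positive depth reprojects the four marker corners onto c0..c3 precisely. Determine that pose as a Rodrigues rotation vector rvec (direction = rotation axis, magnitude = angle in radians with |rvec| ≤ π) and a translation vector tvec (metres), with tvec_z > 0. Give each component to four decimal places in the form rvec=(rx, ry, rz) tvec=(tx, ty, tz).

rvec=(0.4494, -0.4593, -0.3524) tvec=(0.1599, 0.1181, 0.5363)

Intrinsics K: fx=731.0, fy=660.0, cx=304.2, cy=230.4
Marker side s = 0.104 m; corners in marker frame (Z=0):
  M0 = (-0.0520, +0.0520, 0)
  M1 = (+0.0520, +0.0520, 0)
  M2 = (+0.0520, -0.0520, 0)
  M3 = (-0.0520, -0.0520, 0)
Detected image corners:
  c0 = (476.083638, 453.537057) px
  c1 = (575.656072, 389.990672) px
  c2 = (569.625022, 295.735152) px
  c3 = (459.374166, 358.988246) px
Planar DLT: solve 8×8 A·h = b for H (H[2,2]=1):
  H  [+1339.53669 +580.61294 +522.20073]
  H  [-369.75771 +1248.24856 +375.73871]
  H  [+0.64054 +0.90928 +1.00000]
B = K⁻¹H; ‖b₁‖=1.864617, ‖b₂‖=1.864617; λ = 2/(‖b₁‖+‖b₂‖) = 0.536303, sign → tz>0 ⇒ λ=+0.536303
r₁ = λ·B[:,0] = (+0.83981,-0.42038,+0.34352); r₂ = λ·B[:,1] = (+0.22304,+0.84407,+0.48765)
r₃ = r₁×r₂ = (-0.49495,-0.33291,+0.80261); SVD([r₁ r₂ r₃]) → R = UVᵀ:
  R  [+0.83981 +0.22304 -0.49495]
  R  [-0.42038 +0.84407 -0.33291]
  R  [+0.34352 +0.48765 +0.80261]
t = (+0.15994, +0.11810, +0.53630) m
tr R = 2.486489; θ = arccos((tr R − 1)/2) = 0.732890 rad = 41.991°
axis k = ((R−Rᵀ)₃₂, (R−Rᵀ)₁₃, (R−Rᵀ)₂₁) / (2 sinθ) = (+0.613256, -0.626646, -0.480866)
rvec = θ·k = (+0.449449, -0.459262, -0.352421)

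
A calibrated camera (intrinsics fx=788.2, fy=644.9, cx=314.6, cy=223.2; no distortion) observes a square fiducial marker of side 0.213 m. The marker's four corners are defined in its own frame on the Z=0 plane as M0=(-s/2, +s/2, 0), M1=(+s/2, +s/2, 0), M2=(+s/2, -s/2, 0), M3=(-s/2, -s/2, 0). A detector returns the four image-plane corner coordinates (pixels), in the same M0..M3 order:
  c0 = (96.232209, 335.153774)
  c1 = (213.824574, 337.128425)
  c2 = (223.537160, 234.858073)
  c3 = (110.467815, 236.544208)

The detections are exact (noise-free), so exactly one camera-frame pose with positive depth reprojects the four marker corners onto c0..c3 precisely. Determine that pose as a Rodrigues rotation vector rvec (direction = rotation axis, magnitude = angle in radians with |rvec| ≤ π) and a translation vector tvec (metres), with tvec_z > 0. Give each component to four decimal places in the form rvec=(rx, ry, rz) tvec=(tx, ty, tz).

rvec=(-0.2803, 0.2344, 0.0113) tvec=(-0.2649, 0.1291, 1.3511)

Intrinsics K: fx=788.2, fy=644.9, cx=314.6, cy=223.2
Marker side s = 0.213 m; corners in marker frame (Z=0):
  M0 = (-0.1065, +0.1065, 0)
  M1 = (+0.1065, +0.1065, 0)
  M2 = (+0.1065, -0.1065, 0)
  M3 = (-0.1065, -0.1065, 0)
Detected image corners:
  c0 = (96.232209, 335.153774) px
  c1 = (213.824574, 337.128425) px
  c2 = (223.537160, 234.858073) px
  c3 = (110.467815, 236.544208) px
Planar DLT: solve 8×8 A·h = b for H (H[2,2]=1):
  H  [+513.72568 -88.91163 +160.09505]
  H  [-48.34998 +413.67766 +284.84019]
  H  [-0.17083 -0.20186 +1.00000]
B = K⁻¹H; ‖b₁‖=0.740112, ‖b₂‖=0.740112; λ = 2/(‖b₁‖+‖b₂‖) = 1.351147, sign → tz>0 ⇒ λ=+1.351147
r₁ = λ·B[:,0] = (+0.97276,-0.02142,-0.23081); r₂ = λ·B[:,1] = (-0.04355,+0.96110,-0.27274)
r₃ = r₁×r₂ = (+0.22767,+0.27536,+0.93399); SVD([r₁ r₂ r₃]) → R = UVᵀ:
  R  [+0.97276 -0.04355 +0.22767]
  R  [-0.02142 +0.96110 +0.27536]
  R  [-0.23081 -0.27274 +0.93399]
t = (-0.26486, +0.12914, +1.35115) m
tr R = 2.867857; θ = arccos((tr R − 1)/2) = 0.365547 rad = 20.944°
axis k = ((R−Rᵀ)₃₂, (R−Rᵀ)₁₃, (R−Rᵀ)₂₁) / (2 sinθ) = (-0.766660, +0.641306, +0.030966)
rvec = θ·k = (-0.280250, +0.234427, +0.011319)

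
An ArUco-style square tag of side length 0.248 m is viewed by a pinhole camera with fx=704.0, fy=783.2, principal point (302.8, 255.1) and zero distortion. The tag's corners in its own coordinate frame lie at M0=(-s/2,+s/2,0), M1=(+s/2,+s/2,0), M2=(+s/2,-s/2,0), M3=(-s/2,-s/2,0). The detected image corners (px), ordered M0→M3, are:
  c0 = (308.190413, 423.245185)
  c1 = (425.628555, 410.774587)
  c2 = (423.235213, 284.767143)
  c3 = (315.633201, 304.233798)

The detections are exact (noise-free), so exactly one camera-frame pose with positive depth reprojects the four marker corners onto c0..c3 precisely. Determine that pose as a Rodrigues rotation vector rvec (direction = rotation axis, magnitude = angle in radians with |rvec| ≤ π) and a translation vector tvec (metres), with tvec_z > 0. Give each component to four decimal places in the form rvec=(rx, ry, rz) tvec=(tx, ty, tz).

Intrinsics K: fx=704.0, fy=783.2, cx=302.8, cy=255.1
Marker side s = 0.248 m; corners in marker frame (Z=0):
  M0 = (-0.1240, +0.1240, 0)
  M1 = (+0.1240, +0.1240, 0)
  M2 = (+0.1240, -0.1240, 0)
  M3 = (-0.1240, -0.1240, 0)
Detected image corners:
  c0 = (308.190413, 423.245185) px
  c1 = (425.628555, 410.774587) px
  c2 = (423.235213, 284.767143) px
  c3 = (315.633201, 304.233798) px
Planar DLT: solve 8×8 A·h = b for H (H[2,2]=1):
  H  [+350.83596 -142.92566 +366.29542]
  H  [-163.56927 +365.89483 +353.30489]
  H  [-0.27702 -0.35870 +1.00000]
B = K⁻¹H; ‖b₁‖=0.687106, ‖b₂‖=0.687106; λ = 2/(‖b₁‖+‖b₂‖) = 1.455379, sign → tz>0 ⇒ λ=+1.455379
r₁ = λ·B[:,0] = (+0.89869,-0.17263,-0.40317); r₂ = λ·B[:,1] = (-0.07093,+0.84996,-0.52205)
r₃ = r₁×r₂ = (+0.43280,+0.49776,+0.75161); SVD([r₁ r₂ r₃]) → R = UVᵀ:
  R  [+0.89869 -0.07093 +0.43280]
  R  [-0.17263 +0.84996 +0.49776]
  R  [-0.40317 -0.52205 +0.75161]
t = (+0.13126, +0.18249, +1.45538) m
tr R = 2.500265; θ = arccos((tr R − 1)/2) = 0.722534 rad = 41.398°
axis k = ((R−Rᵀ)₃₂, (R−Rᵀ)₁₃, (R−Rᵀ)₂₁) / (2 sinθ) = (-0.771076, +0.632083, -0.076897)
rvec = θ·k = (-0.557129, +0.456701, -0.055561)

rvec=(-0.5571, 0.4567, -0.0556) tvec=(0.1313, 0.1825, 1.4554)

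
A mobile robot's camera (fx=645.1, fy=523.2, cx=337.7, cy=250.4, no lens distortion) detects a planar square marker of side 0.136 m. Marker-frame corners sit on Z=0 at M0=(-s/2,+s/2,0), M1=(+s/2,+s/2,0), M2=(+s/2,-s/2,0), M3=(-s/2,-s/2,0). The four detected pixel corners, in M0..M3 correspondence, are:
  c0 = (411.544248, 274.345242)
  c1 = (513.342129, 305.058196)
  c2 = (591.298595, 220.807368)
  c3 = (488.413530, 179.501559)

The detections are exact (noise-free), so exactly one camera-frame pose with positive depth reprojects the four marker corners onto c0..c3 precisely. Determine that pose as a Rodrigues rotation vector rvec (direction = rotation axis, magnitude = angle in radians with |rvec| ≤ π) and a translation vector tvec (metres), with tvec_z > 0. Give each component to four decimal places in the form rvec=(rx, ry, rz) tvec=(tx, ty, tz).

Intrinsics K: fx=645.1, fy=523.2, cx=337.7, cy=250.4
Marker side s = 0.136 m; corners in marker frame (Z=0):
  M0 = (-0.0680, +0.0680, 0)
  M1 = (+0.0680, +0.0680, 0)
  M2 = (+0.0680, -0.0680, 0)
  M3 = (-0.0680, -0.0680, 0)
Detected image corners:
  c0 = (411.544248, 274.345242) px
  c1 = (513.342129, 305.058196) px
  c2 = (591.298595, 220.807368) px
  c3 = (488.413530, 179.501559) px
Planar DLT: solve 8×8 A·h = b for H (H[2,2]=1):
  H  [+1074.52331 -286.54983 +501.90104]
  H  [+420.73319 +794.96501 +247.43345]
  H  [+0.64285 +0.56438 +1.00000]
B = K⁻¹H; ‖b₁‖=1.557687, ‖b₂‖=1.557687; λ = 2/(‖b₁‖+‖b₂‖) = 0.641978, sign → tz>0 ⇒ λ=+0.641978
r₁ = λ·B[:,0] = (+0.85328,+0.31873,+0.41270); r₂ = λ·B[:,1] = (-0.47483,+0.80204,+0.36232)
r₃ = r₁×r₂ = (-0.21552,-0.50512,+0.83571); SVD([r₁ r₂ r₃]) → R = UVᵀ:
  R  [+0.85328 -0.47483 -0.21552]
  R  [+0.31873 +0.80204 -0.50512]
  R  [+0.41270 +0.36232 +0.83571]
t = (+0.16341, -0.00364, +0.64198) m
tr R = 2.491025; θ = arccos((tr R − 1)/2) = 0.729493 rad = 41.797°
axis k = ((R−Rᵀ)₃₂, (R−Rᵀ)₁₃, (R−Rᵀ)₂₁) / (2 sinθ) = (+0.650749, -0.471284, +0.595330)
rvec = θ·k = (+0.474716, -0.343798, +0.434289)

rvec=(0.4747, -0.3438, 0.4343) tvec=(0.1634, -0.0036, 0.6420)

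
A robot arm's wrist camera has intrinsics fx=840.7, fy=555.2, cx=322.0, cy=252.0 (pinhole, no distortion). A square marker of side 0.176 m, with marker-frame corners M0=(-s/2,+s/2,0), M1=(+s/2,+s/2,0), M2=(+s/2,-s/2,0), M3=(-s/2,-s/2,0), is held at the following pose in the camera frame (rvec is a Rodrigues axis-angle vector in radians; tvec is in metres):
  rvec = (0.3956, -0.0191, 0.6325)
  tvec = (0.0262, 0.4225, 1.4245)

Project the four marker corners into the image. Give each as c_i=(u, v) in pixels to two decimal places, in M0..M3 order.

c0=(266.13, 419.99) c1=(348.60, 455.30) c2=(410.74, 413.26) c3=(325.63, 375.62)

Intrinsics K: fx=840.7, fy=555.2, cx=322.0, cy=252.0
Marker side s = 0.176 m; corners in marker frame (Z=0):
  M0 = (-0.0880, +0.0880, 0)
  M1 = (+0.0880, +0.0880, 0)
  M2 = (+0.0880, -0.0880, 0)
  M3 = (-0.0880, -0.0880, 0)
rvec = (0.3956, -0.0191, 0.6325), |rvec| = θ = 0.74627 rad = 42.758°
Rodrigues: sinθ=0.67891, 1−cosθ=0.26577; R = I + sinθ·[k]× + (1−cosθ)·[k]×²:
    [+0.80891 -0.57901 +0.10203]
    [+0.57180 +0.73440 -0.36565]
    [+0.13678 +0.35412 +0.92514]
t = (0.0262, 0.4225, 1.4245) m
M0: Pc = R·M0+t = (-0.09594, +0.43681, +1.44363); u = 840.7·(-0.09594)/1.44363 + 322.0 = 266.1308, v = 555.2·(+0.43681)/1.44363 + 252.0 = 419.9911
M1: Pc = R·M1+t = (+0.04643, +0.53745, +1.46770); u = 840.7·(+0.04643)/1.46770 + 322.0 = 348.5958, v = 555.2·(+0.53745)/1.46770 + 252.0 = 455.3043
M2: Pc = R·M2+t = (+0.14834, +0.40819, +1.40537); u = 840.7·(+0.14834)/1.40537 + 322.0 = 410.7358, v = 555.2·(+0.40819)/1.40537 + 252.0 = 413.2579
M3: Pc = R·M3+t = (+0.00597, +0.30755, +1.38130); u = 840.7·(+0.00597)/1.38130 + 322.0 = 325.6328, v = 555.2·(+0.30755)/1.38130 + 252.0 = 375.6185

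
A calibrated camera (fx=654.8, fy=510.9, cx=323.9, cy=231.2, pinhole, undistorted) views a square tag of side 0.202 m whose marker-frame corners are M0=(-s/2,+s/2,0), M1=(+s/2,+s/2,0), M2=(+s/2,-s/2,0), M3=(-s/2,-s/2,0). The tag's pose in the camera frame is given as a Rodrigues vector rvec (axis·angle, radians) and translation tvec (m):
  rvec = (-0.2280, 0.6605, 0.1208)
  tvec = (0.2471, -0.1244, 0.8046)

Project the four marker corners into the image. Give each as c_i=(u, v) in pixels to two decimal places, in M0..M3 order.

Intrinsics K: fx=654.8, fy=510.9, cx=323.9, cy=231.2
Marker side s = 0.202 m; corners in marker frame (Z=0):
  M0 = (-0.1010, +0.1010, 0)
  M1 = (+0.1010, +0.1010, 0)
  M2 = (+0.1010, -0.1010, 0)
  M3 = (-0.1010, -0.1010, 0)
rvec = (-0.2280, 0.6605, 0.1208), |rvec| = θ = 0.70911 rad = 40.629°
Rodrigues: sinθ=0.65116, 1−cosθ=0.24106; R = I + sinθ·[k]× + (1−cosθ)·[k]×²:
    [+0.78386 -0.18312 +0.59332]
    [+0.03873 +0.96808 +0.24762]
    [-0.61972 -0.17112 +0.76594]
t = (0.2471, -0.1244, 0.8046) m
M0: Pc = R·M0+t = (+0.14943, -0.03054, +0.84991); u = 654.8·(+0.14943)/0.84991 + 323.9 = 439.0296, v = 510.9·(-0.03054)/0.84991 + 231.2 = 212.8443
M1: Pc = R·M1+t = (+0.30777, -0.02271, +0.72473); u = 654.8·(+0.30777)/0.72473 + 323.9 = 601.9792, v = 510.9·(-0.02271)/0.72473 + 231.2 = 215.1894
M2: Pc = R·M2+t = (+0.34477, -0.21826, +0.75929); u = 654.8·(+0.34477)/0.75929 + 323.9 = 621.2202, v = 510.9·(-0.21826)/0.75929 + 231.2 = 84.3376
M3: Pc = R·M3+t = (+0.18643, -0.22609, +0.88447); u = 654.8·(+0.18643)/0.88447 + 323.9 = 461.9154, v = 510.9·(-0.22609)/0.88447 + 231.2 = 100.6043

c0=(439.03, 212.84) c1=(601.98, 215.19) c2=(621.22, 84.34) c3=(461.92, 100.60)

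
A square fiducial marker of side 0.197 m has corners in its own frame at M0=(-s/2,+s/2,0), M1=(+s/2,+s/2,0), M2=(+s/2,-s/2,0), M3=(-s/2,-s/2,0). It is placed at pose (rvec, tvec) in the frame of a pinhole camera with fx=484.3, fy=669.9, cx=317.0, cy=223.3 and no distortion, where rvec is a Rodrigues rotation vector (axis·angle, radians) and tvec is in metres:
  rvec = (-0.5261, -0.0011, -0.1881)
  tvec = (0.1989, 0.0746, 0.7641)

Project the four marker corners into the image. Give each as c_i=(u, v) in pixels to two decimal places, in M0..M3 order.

Intrinsics K: fx=484.3, fy=669.9, cx=317.0, cy=223.3
Marker side s = 0.197 m; corners in marker frame (Z=0):
  M0 = (-0.0985, +0.0985, 0)
  M1 = (+0.0985, +0.0985, 0)
  M2 = (+0.0985, -0.0985, 0)
  M3 = (-0.0985, -0.0985, 0)
rvec = (-0.5261, -0.0011, -0.1881), |rvec| = θ = 0.55872 rad = 32.012°
Rodrigues: sinθ=0.53010, 1−cosθ=0.15206; R = I + sinθ·[k]× + (1−cosθ)·[k]×²:
    [+0.98276 +0.17875 +0.04716]
    [-0.17818 +0.84794 +0.49925]
    [+0.04925 -0.49905 +0.86517]
t = (0.1989, 0.0746, 0.7641) m
M0: Pc = R·M0+t = (+0.11970, +0.17567, +0.71009); u = 484.3·(+0.11970)/0.71009 + 317.0 = 398.6412, v = 669.9·(+0.17567)/0.71009 + 223.3 = 389.0295
M1: Pc = R·M1+t = (+0.31331, +0.14057, +0.71979); u = 484.3·(+0.31331)/0.71979 + 317.0 = 527.8039, v = 669.9·(+0.14057)/0.71979 + 223.3 = 354.1267
M2: Pc = R·M2+t = (+0.27810, -0.02647, +0.81811); u = 484.3·(+0.27810)/0.81811 + 317.0 = 481.6259, v = 669.9·(-0.02647)/0.81811 + 223.3 = 201.6230
M3: Pc = R·M3+t = (+0.08449, +0.00863, +0.80841); u = 484.3·(+0.08449)/0.80841 + 317.0 = 367.6170, v = 669.9·(+0.00863)/0.80841 + 223.3 = 230.4508

c0=(398.64, 389.03) c1=(527.80, 354.13) c2=(481.63, 201.62) c3=(367.62, 230.45)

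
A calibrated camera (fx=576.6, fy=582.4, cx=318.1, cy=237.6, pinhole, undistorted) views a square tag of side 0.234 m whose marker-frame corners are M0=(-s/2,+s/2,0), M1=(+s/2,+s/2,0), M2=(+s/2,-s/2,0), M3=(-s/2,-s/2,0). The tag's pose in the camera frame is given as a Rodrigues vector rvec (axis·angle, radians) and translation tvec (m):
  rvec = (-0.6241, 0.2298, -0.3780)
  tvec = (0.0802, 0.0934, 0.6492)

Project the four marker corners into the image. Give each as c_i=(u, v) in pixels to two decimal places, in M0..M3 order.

c0=(324.11, 463.63) c1=(540.12, 373.91) c2=(443.56, 203.12) c3=(272.41, 280.67)

Intrinsics K: fx=576.6, fy=582.4, cx=318.1, cy=237.6
Marker side s = 0.234 m; corners in marker frame (Z=0):
  M0 = (-0.1170, +0.1170, 0)
  M1 = (+0.1170, +0.1170, 0)
  M2 = (+0.1170, -0.1170, 0)
  M3 = (-0.1170, -0.1170, 0)
rvec = (-0.6241, 0.2298, -0.3780), |rvec| = θ = 0.76498 rad = 43.830°
Rodrigues: sinθ=0.69252, 1−cosθ=0.27860; R = I + sinθ·[k]× + (1−cosθ)·[k]×²:
    [+0.90683 +0.27392 +0.32035]
    [-0.41048 +0.74654 +0.52363]
    [-0.09572 -0.60634 +0.78942]
t = (0.0802, 0.0934, 0.6492) m
M0: Pc = R·M0+t = (+0.00615, +0.22877, +0.58946); u = 576.6·(+0.00615)/0.58946 + 318.1 = 324.1147, v = 582.4·(+0.22877)/0.58946 + 237.6 = 463.6317
M1: Pc = R·M1+t = (+0.21835, +0.13272, +0.56706); u = 576.6·(+0.21835)/0.56706 + 318.1 = 540.1217, v = 582.4·(+0.13272)/0.56706 + 237.6 = 373.9098
M2: Pc = R·M2+t = (+0.15425, -0.04197, +0.70894); u = 576.6·(+0.15425)/0.70894 + 318.1 = 443.5562, v = 582.4·(-0.04197)/0.70894 + 237.6 = 203.1209
M3: Pc = R·M3+t = (-0.05795, +0.05408, +0.73134); u = 576.6·(-0.05795)/0.73134 + 318.1 = 272.4131, v = 582.4·(+0.05408)/0.73134 + 237.6 = 280.6669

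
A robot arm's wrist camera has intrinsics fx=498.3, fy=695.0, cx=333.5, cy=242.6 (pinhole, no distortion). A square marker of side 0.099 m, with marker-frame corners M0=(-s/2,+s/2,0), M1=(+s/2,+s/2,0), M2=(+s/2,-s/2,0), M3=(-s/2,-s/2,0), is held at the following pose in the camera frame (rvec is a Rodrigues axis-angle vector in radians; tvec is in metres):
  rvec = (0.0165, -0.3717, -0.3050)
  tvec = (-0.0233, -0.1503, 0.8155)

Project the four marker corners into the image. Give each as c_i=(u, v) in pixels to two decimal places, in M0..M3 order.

Intrinsics K: fx=498.3, fy=695.0, cx=333.5, cy=242.6
Marker side s = 0.099 m; corners in marker frame (Z=0):
  M0 = (-0.0495, +0.0495, 0)
  M1 = (+0.0495, +0.0495, 0)
  M2 = (+0.0495, -0.0495, 0)
  M3 = (-0.0495, -0.0495, 0)
rvec = (0.0165, -0.3717, -0.3050), |rvec| = θ = 0.48110 rad = 27.565°
Rodrigues: sinθ=0.46276, 1−cosθ=0.11351; R = I + sinθ·[k]× + (1−cosθ)·[k]×²:
    [+0.88662 +0.29036 -0.35999]
    [-0.29638 +0.95424 +0.03973]
    [+0.35506 +0.07147 +0.93211]
t = (-0.0233, -0.1503, 0.8155) m
M0: Pc = R·M0+t = (-0.05281, -0.08839, +0.80146); u = 498.3·(-0.05281)/0.80146 + 333.5 = 300.6630, v = 695.0·(-0.08839)/0.80146 + 242.6 = 165.9476
M1: Pc = R·M1+t = (+0.03496, -0.11774, +0.83661); u = 498.3·(+0.03496)/0.83661 + 333.5 = 354.3231, v = 695.0·(-0.11774)/0.83661 + 242.6 = 144.7935
M2: Pc = R·M2+t = (+0.00621, -0.21221, +0.82954); u = 498.3·(+0.00621)/0.82954 + 333.5 = 337.2332, v = 695.0·(-0.21221)/0.82954 + 242.6 = 64.8106
M3: Pc = R·M3+t = (-0.08156, -0.18286, +0.79439); u = 498.3·(-0.08156)/0.79439 + 333.5 = 282.3390, v = 695.0·(-0.18286)/0.79439 + 242.6 = 82.6140

c0=(300.66, 165.95) c1=(354.32, 144.79) c2=(337.23, 64.81) c3=(282.34, 82.61)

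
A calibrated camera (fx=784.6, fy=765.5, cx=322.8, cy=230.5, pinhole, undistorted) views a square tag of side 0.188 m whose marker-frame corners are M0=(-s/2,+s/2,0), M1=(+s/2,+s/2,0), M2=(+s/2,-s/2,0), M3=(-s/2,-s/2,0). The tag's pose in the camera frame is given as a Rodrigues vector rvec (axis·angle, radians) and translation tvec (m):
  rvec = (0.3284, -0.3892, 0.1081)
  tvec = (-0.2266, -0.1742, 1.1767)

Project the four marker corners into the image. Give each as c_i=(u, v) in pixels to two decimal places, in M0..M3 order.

Intrinsics K: fx=784.6, fy=765.5, cx=322.8, cy=230.5
Marker side s = 0.188 m; corners in marker frame (Z=0):
  M0 = (-0.0940, +0.0940, 0)
  M1 = (+0.0940, +0.0940, 0)
  M2 = (+0.0940, -0.0940, 0)
  M3 = (-0.0940, -0.0940, 0)
rvec = (0.3284, -0.3892, 0.1081), |rvec| = θ = 0.52059 rad = 29.827°
Rodrigues: sinθ=0.49739, 1−cosθ=0.13247; R = I + sinθ·[k]× + (1−cosθ)·[k]×²:
    [+0.92024 -0.16576 -0.35450]
    [+0.04081 +0.94157 -0.33433]
    [+0.38921 +0.29320 +0.87324]
t = (-0.2266, -0.1742, 1.1767) m
M0: Pc = R·M0+t = (-0.32868, -0.08953, +1.16768); u = 784.6·(-0.32868)/1.16768 + 322.8 = 101.9460, v = 765.5·(-0.08953)/1.16768 + 230.5 = 171.8075
M1: Pc = R·M1+t = (-0.15568, -0.08186, +1.24085); u = 784.6·(-0.15568)/1.24085 + 322.8 = 224.3630, v = 765.5·(-0.08186)/1.24085 + 230.5 = 180.0013
M2: Pc = R·M2+t = (-0.12452, -0.25887, +1.18572); u = 784.6·(-0.12452)/1.18572 + 322.8 = 240.4074, v = 765.5·(-0.25887)/1.18572 + 230.5 = 63.3732
M3: Pc = R·M3+t = (-0.29752, -0.26654, +1.11255); u = 784.6·(-0.29752)/1.11255 + 322.8 = 112.9804, v = 765.5·(-0.26654)/1.11255 + 230.5 = 47.1029

c0=(101.95, 171.81) c1=(224.36, 180.00) c2=(240.41, 63.37) c3=(112.98, 47.10)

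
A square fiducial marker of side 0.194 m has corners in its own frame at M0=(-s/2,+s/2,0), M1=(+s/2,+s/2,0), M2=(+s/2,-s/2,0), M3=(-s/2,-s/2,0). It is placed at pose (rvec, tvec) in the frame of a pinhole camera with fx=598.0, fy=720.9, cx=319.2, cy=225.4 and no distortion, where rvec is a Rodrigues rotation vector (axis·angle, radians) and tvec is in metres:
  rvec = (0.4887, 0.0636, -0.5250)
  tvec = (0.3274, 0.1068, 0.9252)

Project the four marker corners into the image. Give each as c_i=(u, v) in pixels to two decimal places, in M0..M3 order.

Intrinsics K: fx=598.0, fy=720.9, cx=319.2, cy=225.4
Marker side s = 0.194 m; corners in marker frame (Z=0):
  M0 = (-0.0970, +0.0970, 0)
  M1 = (+0.0970, +0.0970, 0)
  M2 = (+0.0970, -0.0970, 0)
  M3 = (-0.0970, -0.0970, 0)
rvec = (0.4887, 0.0636, -0.5250), |rvec| = θ = 0.72007 rad = 41.257°
Rodrigues: sinθ=0.65944, 1−cosθ=0.24824; R = I + sinθ·[k]× + (1−cosθ)·[k]×²:
    [+0.86610 +0.49567 -0.06459]
    [-0.46591 +0.75370 -0.46354]
    [-0.18108 +0.43156 +0.88372]
t = (0.3274, 0.1068, 0.9252) m
M0: Pc = R·M0+t = (+0.29147, +0.22510, +0.98463); u = 598.0·(+0.29147)/0.98463 + 319.2 = 496.2195, v = 720.9·(+0.22510)/0.98463 + 225.4 = 390.2099
M1: Pc = R·M1+t = (+0.45949, +0.13472, +0.94950); u = 598.0·(+0.45949)/0.94950 + 319.2 = 608.5916, v = 720.9·(+0.13472)/0.94950 + 225.4 = 327.6817
M2: Pc = R·M2+t = (+0.36333, -0.01150, +0.86577); u = 598.0·(+0.36333)/0.86577 + 319.2 = 570.1575, v = 720.9·(-0.01150)/0.86577 + 225.4 = 215.8225
M3: Pc = R·M3+t = (+0.19531, +0.07888, +0.90090); u = 598.0·(+0.19531)/0.90090 + 319.2 = 448.8410, v = 720.9·(+0.07888)/0.90090 + 225.4 = 288.5234

c0=(496.22, 390.21) c1=(608.59, 327.68) c2=(570.16, 215.82) c3=(448.84, 288.52)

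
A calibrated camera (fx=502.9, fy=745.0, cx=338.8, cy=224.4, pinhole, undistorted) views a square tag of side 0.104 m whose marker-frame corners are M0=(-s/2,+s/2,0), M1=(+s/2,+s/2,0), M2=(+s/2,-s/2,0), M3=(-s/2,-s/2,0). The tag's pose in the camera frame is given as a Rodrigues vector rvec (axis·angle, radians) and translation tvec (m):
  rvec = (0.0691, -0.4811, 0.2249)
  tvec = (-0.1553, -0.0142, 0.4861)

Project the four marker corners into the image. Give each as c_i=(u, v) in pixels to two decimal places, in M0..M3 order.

c0=(108.16, 266.43) c1=(218.30, 292.48) c2=(241.63, 144.74) c3=(133.63, 103.09)

Intrinsics K: fx=502.9, fy=745.0, cx=338.8, cy=224.4
Marker side s = 0.104 m; corners in marker frame (Z=0):
  M0 = (-0.0520, +0.0520, 0)
  M1 = (+0.0520, +0.0520, 0)
  M2 = (+0.0520, -0.0520, 0)
  M3 = (-0.0520, -0.0520, 0)
rvec = (0.0691, -0.4811, 0.2249), |rvec| = θ = 0.53555 rad = 30.685°
Rodrigues: sinθ=0.51031, 1−cosθ=0.14001; R = I + sinθ·[k]× + (1−cosθ)·[k]×²:
    [+0.86232 -0.23053 -0.45084]
    [+0.19807 +0.97298 -0.11866]
    [+0.46602 +0.01302 +0.88468]
t = (-0.1553, -0.0142, 0.4861) m
M0: Pc = R·M0+t = (-0.21213, +0.02610, +0.46254); u = 502.9·(-0.21213)/0.46254 + 338.8 = 108.1642, v = 745.0·(+0.02610)/0.46254 + 224.4 = 266.4301
M1: Pc = R·M1+t = (-0.12245, +0.04669, +0.51101); u = 502.9·(-0.12245)/0.51101 + 338.8 = 218.2964, v = 745.0·(+0.04669)/0.51101 + 224.4 = 292.4760
M2: Pc = R·M2+t = (-0.09847, -0.05450, +0.50966); u = 502.9·(-0.09847)/0.50966 + 338.8 = 241.6335, v = 745.0·(-0.05450)/0.50966 + 224.4 = 144.7408
M3: Pc = R·M3+t = (-0.18815, -0.07509, +0.46119); u = 502.9·(-0.18815)/0.46119 + 338.8 = 133.6304, v = 745.0·(-0.07509)/0.46119 + 224.4 = 103.0930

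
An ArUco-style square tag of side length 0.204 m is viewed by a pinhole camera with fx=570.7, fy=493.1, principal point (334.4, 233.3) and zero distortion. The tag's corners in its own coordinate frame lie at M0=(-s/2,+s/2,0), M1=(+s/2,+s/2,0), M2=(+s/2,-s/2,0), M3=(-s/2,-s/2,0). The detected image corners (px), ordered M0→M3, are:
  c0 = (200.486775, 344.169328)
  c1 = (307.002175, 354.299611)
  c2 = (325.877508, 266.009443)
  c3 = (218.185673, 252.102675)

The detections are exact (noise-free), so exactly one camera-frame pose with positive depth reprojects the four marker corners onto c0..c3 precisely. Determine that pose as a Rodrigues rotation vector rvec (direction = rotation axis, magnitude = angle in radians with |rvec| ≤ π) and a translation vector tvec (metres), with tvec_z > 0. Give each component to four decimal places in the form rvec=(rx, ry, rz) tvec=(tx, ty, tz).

rvec=(0.1125, -0.2019, 0.1722) tvec=(-0.1332, 0.1559, 1.0775)

Intrinsics K: fx=570.7, fy=493.1, cx=334.4, cy=233.3
Marker side s = 0.204 m; corners in marker frame (Z=0):
  M0 = (-0.1020, +0.1020, 0)
  M1 = (+0.1020, +0.1020, 0)
  M2 = (+0.1020, -0.1020, 0)
  M3 = (-0.1020, -0.1020, 0)
Detected image corners:
  c0 = (200.486775, 344.169328) px
  c1 = (307.002175, 354.299611) px
  c2 = (325.877508, 266.009443) px
  c3 = (218.185673, 252.102675) px
Planar DLT: solve 8×8 A·h = b for H (H[2,2]=1):
  H  [+575.91363 -66.85042 +263.86502]
  H  [+117.74528 +468.30335 +304.66373]
  H  [+0.19370 +0.08692 +1.00000]
B = K⁻¹H; ‖b₁‖=0.928082, ‖b₂‖=0.928082; λ = 2/(‖b₁‖+‖b₂‖) = 1.077491, sign → tz>0 ⇒ λ=+1.077491
r₁ = λ·B[:,0] = (+0.96504,+0.15854,+0.20871); r₂ = λ·B[:,1] = (-0.18109,+0.97900,+0.09365)
r₃ = r₁×r₂ = (-0.18948,-0.12817,+0.97348); SVD([r₁ r₂ r₃]) → R = UVᵀ:
  R  [+0.96504 -0.18109 -0.18948]
  R  [+0.15854 +0.97900 -0.12817]
  R  [+0.20871 +0.09365 +0.97348]
t = (-0.13317, +0.15594, +1.07749) m
tr R = 2.917522; θ = arccos((tr R − 1)/2) = 0.288187 rad = 16.512°
axis k = ((R−Rᵀ)₃₂, (R−Rᵀ)₁₃, (R−Rᵀ)₂₁) / (2 sinθ) = (+0.390242, -0.700509, +0.597493)
rvec = θ·k = (+0.112462, -0.201877, +0.172190)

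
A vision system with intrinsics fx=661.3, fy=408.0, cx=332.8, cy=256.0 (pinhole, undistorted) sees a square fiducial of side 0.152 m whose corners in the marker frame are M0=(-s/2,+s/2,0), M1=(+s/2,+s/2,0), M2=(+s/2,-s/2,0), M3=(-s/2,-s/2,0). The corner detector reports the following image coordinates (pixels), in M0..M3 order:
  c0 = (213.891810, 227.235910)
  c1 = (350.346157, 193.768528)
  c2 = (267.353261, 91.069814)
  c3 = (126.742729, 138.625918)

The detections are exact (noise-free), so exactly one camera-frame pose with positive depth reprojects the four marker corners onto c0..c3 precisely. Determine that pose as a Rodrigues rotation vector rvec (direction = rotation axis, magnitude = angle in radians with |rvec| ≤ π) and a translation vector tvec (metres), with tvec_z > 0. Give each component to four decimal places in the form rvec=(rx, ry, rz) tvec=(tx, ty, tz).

rvec=(0.4744, 0.3502, -0.3979) tvec=(-0.0841, -0.1292, 0.5862)

Intrinsics K: fx=661.3, fy=408.0, cx=332.8, cy=256.0
Marker side s = 0.152 m; corners in marker frame (Z=0):
  M0 = (-0.0760, +0.0760, 0)
  M1 = (+0.0760, +0.0760, 0)
  M2 = (+0.0760, -0.0760, 0)
  M3 = (-0.0760, -0.0760, 0)
Detected image corners:
  c0 = (213.891810, 227.235910) px
  c1 = (350.346157, 193.768528) px
  c2 = (267.353261, 91.069814) px
  c3 = (126.742729, 138.625918) px
Planar DLT: solve 8×8 A·h = b for H (H[2,2]=1):
  H  [+742.39900 +711.07490 +237.91749]
  H  [-378.61451 +729.13178 +166.04261]
  H  [-0.70266 +0.62887 +1.00000]
B = K⁻¹H; ‖b₁‖=1.705960, ‖b₂‖=1.705960; λ = 2/(‖b₁‖+‖b₂‖) = 0.586180, sign → tz>0 ⇒ λ=+0.586180
r₁ = λ·B[:,0] = (+0.86535,-0.28552,-0.41188); r₂ = λ·B[:,1] = (+0.44479,+0.81626,+0.36863)
r₃ = r₁×r₂ = (+0.23095,-0.50220,+0.83334); SVD([r₁ r₂ r₃]) → R = UVᵀ:
  R  [+0.86535 +0.44479 +0.23095]
  R  [-0.28552 +0.81626 -0.50220]
  R  [-0.41188 +0.36863 +0.83334]
t = (-0.08410, -0.12924, +0.58618) m
tr R = 2.514949; θ = arccos((tr R − 1)/2) = 0.711360 rad = 40.758°
axis k = ((R−Rᵀ)₃₂, (R−Rᵀ)₁₃, (R−Rᵀ)₂₁) / (2 sinθ) = (+0.666928, +0.492318, -0.559313)
rvec = θ·k = (+0.474426, +0.350215, -0.397873)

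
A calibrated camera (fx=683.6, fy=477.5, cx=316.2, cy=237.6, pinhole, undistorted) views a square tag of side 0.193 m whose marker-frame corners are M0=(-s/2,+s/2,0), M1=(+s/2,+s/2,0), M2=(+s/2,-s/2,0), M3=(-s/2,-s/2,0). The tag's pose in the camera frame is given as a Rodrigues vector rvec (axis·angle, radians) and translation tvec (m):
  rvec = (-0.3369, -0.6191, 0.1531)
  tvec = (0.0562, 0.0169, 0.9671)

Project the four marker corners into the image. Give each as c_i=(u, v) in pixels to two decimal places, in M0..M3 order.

c0=(296.48, 283.10) c1=(406.41, 300.72) c2=(405.61, 214.89) c3=(303.51, 189.07)

Intrinsics K: fx=683.6, fy=477.5, cx=316.2, cy=237.6
Marker side s = 0.193 m; corners in marker frame (Z=0):
  M0 = (-0.0965, +0.0965, 0)
  M1 = (+0.0965, +0.0965, 0)
  M2 = (+0.0965, -0.0965, 0)
  M3 = (-0.0965, -0.0965, 0)
rvec = (-0.3369, -0.6191, 0.1531), |rvec| = θ = 0.72127 rad = 41.326°
Rodrigues: sinθ=0.66034, 1−cosθ=0.24903; R = I + sinθ·[k]× + (1−cosθ)·[k]×²:
    [+0.80530 -0.04032 -0.59149]
    [+0.24001 +0.93445 +0.26307]
    [+0.54211 -0.35381 +0.76219]
t = (0.0562, 0.0169, 0.9671) m
M0: Pc = R·M0+t = (-0.02540, +0.08391, +0.88064); u = 683.6·(-0.02540)/0.88064 + 316.2 = 296.4810, v = 477.5·(+0.08391)/0.88064 + 237.6 = 283.0991
M1: Pc = R·M1+t = (+0.13002, +0.13024, +0.98527); u = 683.6·(+0.13002)/0.98527 + 316.2 = 406.4108, v = 477.5·(+0.13024)/0.98527 + 237.6 = 300.7169
M2: Pc = R·M2+t = (+0.13780, -0.05011, +1.05356); u = 683.6·(+0.13780)/1.05356 + 316.2 = 405.6133, v = 477.5·(-0.05011)/1.05356 + 237.6 = 214.8874
M3: Pc = R·M3+t = (-0.01762, -0.09644, +0.94893); u = 683.6·(-0.01762)/0.94893 + 316.2 = 303.5063, v = 477.5·(-0.09644)/0.94893 + 237.6 = 189.0740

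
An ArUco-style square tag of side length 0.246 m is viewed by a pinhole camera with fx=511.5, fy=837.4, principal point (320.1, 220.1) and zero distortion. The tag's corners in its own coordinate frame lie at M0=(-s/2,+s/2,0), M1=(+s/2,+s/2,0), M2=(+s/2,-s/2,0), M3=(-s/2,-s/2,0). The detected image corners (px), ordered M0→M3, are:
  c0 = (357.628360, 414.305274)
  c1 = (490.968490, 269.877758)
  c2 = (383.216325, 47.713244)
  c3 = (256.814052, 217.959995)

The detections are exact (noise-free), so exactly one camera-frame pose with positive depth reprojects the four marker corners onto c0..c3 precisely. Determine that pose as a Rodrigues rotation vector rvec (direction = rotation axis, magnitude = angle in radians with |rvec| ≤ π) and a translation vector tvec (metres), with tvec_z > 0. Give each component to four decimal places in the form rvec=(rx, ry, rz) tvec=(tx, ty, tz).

Intrinsics K: fx=511.5, fy=837.4, cx=320.1, cy=220.1
Marker side s = 0.246 m; corners in marker frame (Z=0):
  M0 = (-0.1230, +0.1230, 0)
  M1 = (+0.1230, +0.1230, 0)
  M2 = (+0.1230, -0.1230, 0)
  M3 = (-0.1230, -0.1230, 0)
Detected image corners:
  c0 = (357.628360, 414.305274) px
  c1 = (490.968490, 269.877758) px
  c2 = (383.216325, 47.713244) px
  c3 = (256.814052, 217.959995) px
Planar DLT: solve 8×8 A·h = b for H (H[2,2]=1):
  H  [+373.85097 +466.26349 +369.58786]
  H  [-737.27807 +875.43370 +242.96470]
  H  [-0.41456 +0.11572 +1.00000]
B = K⁻¹H; ‖b₁‖=1.322036, ‖b₂‖=1.322036; λ = 2/(‖b₁‖+‖b₂‖) = 0.756409, sign → tz>0 ⇒ λ=+0.756409
r₁ = λ·B[:,0] = (+0.74909,-0.58355,-0.31358); r₂ = λ·B[:,1] = (+0.63473,+0.76776,+0.08753)
r₃ = r₁×r₂ = (+0.18967,-0.26461,+0.94552); SVD([r₁ r₂ r₃]) → R = UVᵀ:
  R  [+0.74909 +0.63473 +0.18967]
  R  [-0.58355 +0.76776 -0.26461]
  R  [-0.31358 +0.08753 +0.94552]
t = (+0.07318, +0.02065, +0.75641) m
tr R = 2.462368; θ = arccos((tr R − 1)/2) = 0.750740 rad = 43.014°
axis k = ((R−Rᵀ)₃₂, (R−Rᵀ)₁₃, (R−Rᵀ)₂₁) / (2 sinθ) = (+0.258101, +0.368853, -0.892934)
rvec = θ·k = (+0.193767, +0.276913, -0.670362)

rvec=(0.1938, 0.2769, -0.6704) tvec=(0.0732, 0.0207, 0.7564)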